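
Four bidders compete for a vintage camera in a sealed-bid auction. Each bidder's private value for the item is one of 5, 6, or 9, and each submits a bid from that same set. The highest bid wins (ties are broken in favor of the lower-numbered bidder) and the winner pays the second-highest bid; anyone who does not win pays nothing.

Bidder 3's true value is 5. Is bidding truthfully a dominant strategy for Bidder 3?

Yes

Check each profile of the others' bids and compare truth against every alternative bid.
Others bid (5, 5, 6): truth gives 0, best alternative gives -1.
Others bid (5, 5, 5): truth gives 0, best alternative gives 0.
Others bid (5, 5, 9): truth gives 0, best alternative gives 0.
Others bid (5, 6, 5): truth gives 0, best alternative gives 0.
Others bid (5, 6, 6): truth gives 0, best alternative gives 0.
Others bid (5, 6, 9): truth gives 0, best alternative gives 0.
(Remaining 21 profiles checked similarly; truth is weakly best in each.)
In every case the truthful bid is at least as good as any alternative, so it is a dominant strategy.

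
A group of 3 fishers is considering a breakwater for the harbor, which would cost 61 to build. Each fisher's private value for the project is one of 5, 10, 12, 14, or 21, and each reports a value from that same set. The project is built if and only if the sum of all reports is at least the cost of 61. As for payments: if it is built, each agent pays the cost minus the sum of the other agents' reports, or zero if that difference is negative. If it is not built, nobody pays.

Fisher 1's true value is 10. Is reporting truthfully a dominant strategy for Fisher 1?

Check each profile of the others' reports and compare truth against every alternative report.
Others report (5, 5): truth gives 0, best alternative gives 0.
Others report (5, 10): truth gives 0, best alternative gives 0.
Others report (5, 12): truth gives 0, best alternative gives 0.
Others report (5, 14): truth gives 0, best alternative gives 0.
Others report (5, 21): truth gives 0, best alternative gives 0.
Others report (10, 5): truth gives 0, best alternative gives 0.
(Remaining 19 profiles checked similarly; truth is weakly best in each.)
In every case the truthful report is at least as good as any alternative, so it is a dominant strategy.

Yes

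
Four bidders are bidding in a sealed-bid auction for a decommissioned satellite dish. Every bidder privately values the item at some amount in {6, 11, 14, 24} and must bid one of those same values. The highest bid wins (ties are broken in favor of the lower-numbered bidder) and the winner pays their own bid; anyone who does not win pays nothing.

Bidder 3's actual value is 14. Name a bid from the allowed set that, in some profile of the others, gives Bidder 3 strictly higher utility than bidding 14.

Suppose Bidder 1 bids 6, Bidder 2 bids 6 and Bidder 4 bids 6.
Bid 14: wins, pays 14, utility 14 - 14 = 0.
Bid 11: wins, pays 11, utility 14 - 11 = 3.
So bidding 11 beats truth here (3 > 0).

11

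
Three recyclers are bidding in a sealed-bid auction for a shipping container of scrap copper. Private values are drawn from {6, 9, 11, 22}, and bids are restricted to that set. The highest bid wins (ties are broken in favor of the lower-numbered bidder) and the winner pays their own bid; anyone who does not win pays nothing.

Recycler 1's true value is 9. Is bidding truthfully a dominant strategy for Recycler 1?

No

Consider the case where Recycler 2 bids 6 and Recycler 3 bids 6.
Truthful bid 9: wins, pays 9, utility 9 - 9 = 0.
Bid 6 instead: wins, pays 6, utility 9 - 6 = 3.
Since 3 > 0, bidding 6 is strictly better here, so truthful bidding is not dominant.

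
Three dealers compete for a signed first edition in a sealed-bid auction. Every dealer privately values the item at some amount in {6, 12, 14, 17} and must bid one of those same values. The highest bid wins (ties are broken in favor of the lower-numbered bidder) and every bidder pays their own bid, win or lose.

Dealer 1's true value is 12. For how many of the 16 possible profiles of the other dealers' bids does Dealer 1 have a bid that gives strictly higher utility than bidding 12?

Others bid (6, 6): truth gives 0; bid 6 gives 6 > 0. Violating.
Others bid (6, 14): truth gives -12; bid 14 gives -2 > -12. Violating.
Others bid (6, 17): truth gives -12; bid 17 gives -5 > -12. Violating.
Others bid (12, 14): truth gives -12; bid 14 gives -2 > -12. Violating.
Others bid (6, 12): truth gives 0; no alternative beats it.
Others bid (12, 6): truth gives 0; no alternative beats it.
(Checking all 16 profiles: 13 have a profitable deviation, 3 do not.)

13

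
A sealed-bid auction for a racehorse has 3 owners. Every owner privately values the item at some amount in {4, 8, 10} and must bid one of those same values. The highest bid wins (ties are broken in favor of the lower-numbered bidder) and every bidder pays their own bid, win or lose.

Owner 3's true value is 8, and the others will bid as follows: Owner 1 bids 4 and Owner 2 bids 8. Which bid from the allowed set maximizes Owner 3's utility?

Bid 4: loses but pays 4, utility -4.
Bid 8: loses but pays 8, utility -8.
Bid 10: wins, pays 10, utility 8 - 10 = -2.
The best choice is 10 with utility -2.

10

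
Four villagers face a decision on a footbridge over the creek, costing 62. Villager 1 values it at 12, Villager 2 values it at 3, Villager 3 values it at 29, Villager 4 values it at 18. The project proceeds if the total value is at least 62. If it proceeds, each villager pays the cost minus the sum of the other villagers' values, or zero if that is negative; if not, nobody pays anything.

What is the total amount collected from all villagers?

Total value 62 ≥ cost 62, so it is built.
Villager 1: others sum to 50; max(0, 62 - 50) = 12.
Villager 2: others sum to 59; max(0, 62 - 59) = 3.
Villager 3: others sum to 33; max(0, 62 - 33) = 29.
Villager 4: others sum to 44; max(0, 62 - 44) = 18.
Total collected = 12 + 3 + 29 + 18 = 62.

62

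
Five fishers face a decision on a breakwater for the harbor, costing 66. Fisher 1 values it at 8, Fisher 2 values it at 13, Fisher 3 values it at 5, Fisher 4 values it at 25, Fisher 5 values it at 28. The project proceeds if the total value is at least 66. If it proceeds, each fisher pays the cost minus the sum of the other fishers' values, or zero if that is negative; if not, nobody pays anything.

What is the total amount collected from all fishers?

27

Total value 79 ≥ cost 66, so it is built.
Fisher 1: others sum to 71; max(0, 66 - 71) = 0.
Fisher 2: others sum to 66; max(0, 66 - 66) = 0.
Fisher 3: others sum to 74; max(0, 66 - 74) = 0.
Fisher 4: others sum to 54; max(0, 66 - 54) = 12.
Fisher 5: others sum to 51; max(0, 66 - 51) = 15.
Total collected = 0 + 0 + 0 + 12 + 15 = 27.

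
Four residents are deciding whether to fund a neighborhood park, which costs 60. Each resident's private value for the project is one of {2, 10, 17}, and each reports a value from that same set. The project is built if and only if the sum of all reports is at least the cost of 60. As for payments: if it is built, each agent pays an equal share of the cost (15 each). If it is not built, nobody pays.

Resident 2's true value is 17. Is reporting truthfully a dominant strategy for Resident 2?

Check each profile of the others' reports and compare truth against every alternative report.
Others report (10, 17, 17): truth gives 2, best alternative gives 0.
Others report (17, 10, 17): truth gives 2, best alternative gives 0.
Others report (17, 17, 10): truth gives 2, best alternative gives 0.
Others report (17, 17, 17): truth gives 2, best alternative gives 2.
Others report (2, 2, 2): truth gives 0, best alternative gives 0.
Others report (2, 2, 10): truth gives 0, best alternative gives 0.
(Remaining 21 profiles checked similarly; truth is weakly best in each.)
In every case the truthful report is at least as good as any alternative, so it is a dominant strategy.

Yes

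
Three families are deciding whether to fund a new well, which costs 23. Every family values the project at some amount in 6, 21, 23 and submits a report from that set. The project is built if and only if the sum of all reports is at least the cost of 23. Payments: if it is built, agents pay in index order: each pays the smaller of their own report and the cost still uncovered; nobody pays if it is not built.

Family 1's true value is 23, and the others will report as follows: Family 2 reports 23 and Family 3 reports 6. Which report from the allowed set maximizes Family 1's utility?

Report 6: project built, pays 6, utility 23 - 6 = 17.
Report 21: project built, pays 21, utility 23 - 21 = 2.
Report 23: project built, pays 23, utility 23 - 23 = 0.
The best choice is 6 with utility 17.

6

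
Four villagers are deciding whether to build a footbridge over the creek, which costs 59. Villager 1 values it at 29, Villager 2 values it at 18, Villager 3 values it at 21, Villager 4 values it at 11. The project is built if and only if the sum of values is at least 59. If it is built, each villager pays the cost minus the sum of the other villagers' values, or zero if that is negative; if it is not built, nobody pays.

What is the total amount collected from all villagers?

Total value 79 ≥ cost 59, so it is built.
Villager 1: others sum to 50; max(0, 59 - 50) = 9.
Villager 2: others sum to 61; max(0, 59 - 61) = 0.
Villager 3: others sum to 58; max(0, 59 - 58) = 1.
Villager 4: others sum to 68; max(0, 59 - 68) = 0.
Total collected = 9 + 0 + 1 + 0 = 10.

10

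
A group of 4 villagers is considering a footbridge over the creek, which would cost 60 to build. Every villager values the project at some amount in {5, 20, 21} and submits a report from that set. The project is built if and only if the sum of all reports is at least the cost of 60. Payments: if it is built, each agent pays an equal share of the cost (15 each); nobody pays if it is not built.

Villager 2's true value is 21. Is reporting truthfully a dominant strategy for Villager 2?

Yes

Check each profile of the others' reports and compare truth against every alternative report.
Others report (5, 20, 20): truth gives 6, best alternative gives 6.
Others report (5, 20, 21): truth gives 6, best alternative gives 6.
Others report (5, 21, 20): truth gives 6, best alternative gives 6.
Others report (5, 21, 21): truth gives 6, best alternative gives 6.
Others report (20, 5, 20): truth gives 6, best alternative gives 6.
Others report (20, 5, 21): truth gives 6, best alternative gives 6.
(Remaining 21 profiles checked similarly; truth is weakly best in each.)
In every case the truthful report is at least as good as any alternative, so it is a dominant strategy.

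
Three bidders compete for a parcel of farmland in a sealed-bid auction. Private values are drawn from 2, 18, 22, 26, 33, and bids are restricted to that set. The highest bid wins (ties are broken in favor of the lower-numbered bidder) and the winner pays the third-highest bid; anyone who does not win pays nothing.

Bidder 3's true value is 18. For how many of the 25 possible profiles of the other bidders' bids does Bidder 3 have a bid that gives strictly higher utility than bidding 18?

6

Others bid (2, 18): truth gives 0; bid 22 gives 16 > 0. Violating.
Others bid (2, 22): truth gives 0; bid 26 gives 16 > 0. Violating.
Others bid (2, 26): truth gives 0; bid 33 gives 16 > 0. Violating.
Others bid (18, 2): truth gives 0; bid 22 gives 16 > 0. Violating.
Others bid (2, 2): truth gives 16; no alternative beats it.
Others bid (2, 33): truth gives 0; no alternative beats it.
(Checking all 25 profiles: 6 have a profitable deviation, 19 do not.)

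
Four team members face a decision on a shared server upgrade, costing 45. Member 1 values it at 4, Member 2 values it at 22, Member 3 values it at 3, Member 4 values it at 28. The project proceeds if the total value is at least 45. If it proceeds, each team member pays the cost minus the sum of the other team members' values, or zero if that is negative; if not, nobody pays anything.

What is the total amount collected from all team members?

Total value 57 ≥ cost 45, so it is built.
Member 1: others sum to 53; max(0, 45 - 53) = 0.
Member 2: others sum to 35; max(0, 45 - 35) = 10.
Member 3: others sum to 54; max(0, 45 - 54) = 0.
Member 4: others sum to 29; max(0, 45 - 29) = 16.
Total collected = 0 + 10 + 0 + 16 = 26.

26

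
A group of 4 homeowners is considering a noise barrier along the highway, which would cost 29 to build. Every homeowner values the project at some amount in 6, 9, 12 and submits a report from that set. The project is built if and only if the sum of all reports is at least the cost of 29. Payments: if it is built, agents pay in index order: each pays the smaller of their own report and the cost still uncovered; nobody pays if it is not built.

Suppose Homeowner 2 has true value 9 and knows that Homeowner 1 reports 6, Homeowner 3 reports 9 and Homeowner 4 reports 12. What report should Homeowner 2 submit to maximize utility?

Report 6: project built, pays 6, utility 9 - 6 = 3.
Report 9: project built, pays 9, utility 9 - 9 = 0.
Report 12: project built, pays 12, utility 9 - 12 = -3.
The best choice is 6 with utility 3.

6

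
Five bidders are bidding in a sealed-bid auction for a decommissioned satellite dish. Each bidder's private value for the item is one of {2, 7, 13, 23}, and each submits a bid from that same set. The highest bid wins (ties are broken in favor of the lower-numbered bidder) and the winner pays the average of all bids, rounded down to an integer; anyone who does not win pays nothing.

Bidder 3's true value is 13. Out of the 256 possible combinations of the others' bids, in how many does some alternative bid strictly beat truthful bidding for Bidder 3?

Others bid (2, 2, 2, 2): truth gives 9; bid 7 gives 10 > 9. Violating.
Others bid (2, 2, 2, 7): truth gives 8; bid 7 gives 9 > 8. Violating.
Others bid (2, 2, 2, 23): truth gives 0; bid 23 gives 3 > 0. Violating.
Others bid (2, 2, 7, 2): truth gives 8; bid 7 gives 9 > 8. Violating.
Others bid (2, 2, 2, 13): truth gives 7; no alternative beats it.
Others bid (2, 2, 7, 13): truth gives 6; no alternative beats it.
(Checking all 256 profiles: 64 have a profitable deviation, 192 do not.)

64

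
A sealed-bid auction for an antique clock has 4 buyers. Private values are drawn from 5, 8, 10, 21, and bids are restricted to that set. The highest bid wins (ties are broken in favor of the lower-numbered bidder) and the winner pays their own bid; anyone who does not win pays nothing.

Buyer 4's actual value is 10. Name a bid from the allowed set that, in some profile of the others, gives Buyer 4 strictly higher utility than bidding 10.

Suppose Buyer 1 bids 5, Buyer 2 bids 5 and Buyer 3 bids 5.
Bid 10: wins, pays 10, utility 10 - 10 = 0.
Bid 8: wins, pays 8, utility 10 - 8 = 2.
So bidding 8 beats truth here (2 > 0).

8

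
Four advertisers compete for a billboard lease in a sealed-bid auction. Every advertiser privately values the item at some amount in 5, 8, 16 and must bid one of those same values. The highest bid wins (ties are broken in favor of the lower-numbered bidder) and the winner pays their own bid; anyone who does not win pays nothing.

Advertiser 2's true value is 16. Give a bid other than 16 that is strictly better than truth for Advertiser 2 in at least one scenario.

8

Suppose Advertiser 1 bids 5, Advertiser 3 bids 5 and Advertiser 4 bids 5.
Bid 16: wins, pays 16, utility 16 - 16 = 0.
Bid 8: wins, pays 8, utility 16 - 8 = 8.
So bidding 8 beats truth here (8 > 0).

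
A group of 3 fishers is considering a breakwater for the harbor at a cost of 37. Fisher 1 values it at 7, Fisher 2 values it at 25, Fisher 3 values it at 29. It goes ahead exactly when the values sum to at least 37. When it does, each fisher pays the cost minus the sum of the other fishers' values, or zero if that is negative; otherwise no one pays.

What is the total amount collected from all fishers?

Total value 61 ≥ cost 37, so it is built.
Fisher 1: others sum to 54; max(0, 37 - 54) = 0.
Fisher 2: others sum to 36; max(0, 37 - 36) = 1.
Fisher 3: others sum to 32; max(0, 37 - 32) = 5.
Total collected = 0 + 1 + 5 = 6.

6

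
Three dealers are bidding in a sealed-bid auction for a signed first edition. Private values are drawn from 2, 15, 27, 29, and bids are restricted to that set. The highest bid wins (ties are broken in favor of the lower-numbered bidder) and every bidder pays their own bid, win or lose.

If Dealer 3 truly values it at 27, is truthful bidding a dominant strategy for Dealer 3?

Consider the case where Dealer 1 bids 2 and Dealer 2 bids 2.
Truthful bid 27: wins, pays 27, utility 27 - 27 = 0.
Bid 15 instead: wins, pays 15, utility 27 - 15 = 12.
Since 12 > 0, bidding 15 is strictly better here, so truthful bidding is not dominant.

No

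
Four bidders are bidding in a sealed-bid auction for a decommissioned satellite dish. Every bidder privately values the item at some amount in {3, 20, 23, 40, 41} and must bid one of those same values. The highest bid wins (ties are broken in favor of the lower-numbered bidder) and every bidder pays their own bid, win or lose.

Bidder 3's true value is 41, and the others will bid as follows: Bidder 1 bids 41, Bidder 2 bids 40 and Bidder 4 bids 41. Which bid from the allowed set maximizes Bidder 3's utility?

3

Bid 3: loses but pays 3, utility -3.
Bid 20: loses but pays 20, utility -20.
Bid 23: loses but pays 23, utility -23.
Bid 40: loses but pays 40, utility -40.
Bid 41: loses but pays 41, utility -41.
The best choice is 3 with utility -3.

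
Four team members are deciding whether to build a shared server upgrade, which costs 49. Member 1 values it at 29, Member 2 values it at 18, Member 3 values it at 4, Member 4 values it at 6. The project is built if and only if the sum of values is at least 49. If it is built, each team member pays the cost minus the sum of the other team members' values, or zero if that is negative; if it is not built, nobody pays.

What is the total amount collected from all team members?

Total value 57 ≥ cost 49, so it is built.
Member 1: others sum to 28; max(0, 49 - 28) = 21.
Member 2: others sum to 39; max(0, 49 - 39) = 10.
Member 3: others sum to 53; max(0, 49 - 53) = 0.
Member 4: others sum to 51; max(0, 49 - 51) = 0.
Total collected = 21 + 10 + 0 + 0 = 31.

31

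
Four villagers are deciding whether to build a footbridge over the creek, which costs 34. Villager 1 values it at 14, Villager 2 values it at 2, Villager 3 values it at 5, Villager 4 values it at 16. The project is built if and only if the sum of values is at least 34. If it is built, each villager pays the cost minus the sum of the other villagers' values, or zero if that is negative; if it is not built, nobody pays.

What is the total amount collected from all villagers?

Total value 37 ≥ cost 34, so it is built.
Villager 1: others sum to 23; max(0, 34 - 23) = 11.
Villager 2: others sum to 35; max(0, 34 - 35) = 0.
Villager 3: others sum to 32; max(0, 34 - 32) = 2.
Villager 4: others sum to 21; max(0, 34 - 21) = 13.
Total collected = 11 + 0 + 2 + 13 = 26.

26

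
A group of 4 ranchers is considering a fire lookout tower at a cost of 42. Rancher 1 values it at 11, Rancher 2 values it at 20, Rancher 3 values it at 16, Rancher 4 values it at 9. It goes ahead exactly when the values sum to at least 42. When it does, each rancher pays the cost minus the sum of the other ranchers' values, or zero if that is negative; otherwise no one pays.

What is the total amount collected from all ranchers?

Total value 56 ≥ cost 42, so it is built.
Rancher 1: others sum to 45; max(0, 42 - 45) = 0.
Rancher 2: others sum to 36; max(0, 42 - 36) = 6.
Rancher 3: others sum to 40; max(0, 42 - 40) = 2.
Rancher 4: others sum to 47; max(0, 42 - 47) = 0.
Total collected = 0 + 6 + 2 + 0 = 8.

8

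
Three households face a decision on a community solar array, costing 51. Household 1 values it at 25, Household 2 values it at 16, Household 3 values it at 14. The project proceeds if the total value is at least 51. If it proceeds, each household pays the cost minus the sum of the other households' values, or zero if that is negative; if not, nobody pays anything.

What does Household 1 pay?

21

Total value 55 ≥ cost 51, so the project is built.
The other households' values sum to 30.
Cost minus that sum is 51 - 30 = 21.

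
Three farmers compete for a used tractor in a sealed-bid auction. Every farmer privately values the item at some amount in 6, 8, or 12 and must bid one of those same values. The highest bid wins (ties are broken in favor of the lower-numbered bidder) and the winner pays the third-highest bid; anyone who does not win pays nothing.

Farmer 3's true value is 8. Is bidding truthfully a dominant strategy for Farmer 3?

Consider the case where Farmer 1 bids 6 and Farmer 2 bids 8.
Truthful bid 8: loses, pays 0, utility 0.
Bid 12 instead: wins, pays 6, utility 8 - 6 = 2.
Since 2 > 0, bidding 12 is strictly better here, so truthful bidding is not dominant.

No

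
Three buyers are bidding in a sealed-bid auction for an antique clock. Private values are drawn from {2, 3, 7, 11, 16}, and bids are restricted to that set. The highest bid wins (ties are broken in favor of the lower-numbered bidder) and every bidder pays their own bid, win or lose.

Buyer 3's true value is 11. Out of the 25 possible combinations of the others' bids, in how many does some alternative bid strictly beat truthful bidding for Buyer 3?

Others bid (2, 2): truth gives 0; bid 3 gives 8 > 0. Violating.
Others bid (2, 3): truth gives 0; bid 7 gives 4 > 0. Violating.
Others bid (2, 11): truth gives -11; bid 2 gives -2 > -11. Violating.
Others bid (2, 16): truth gives -11; bid 2 gives -2 > -11. Violating.
Others bid (2, 7): truth gives 0; no alternative beats it.
Others bid (3, 7): truth gives 0; no alternative beats it.
(Checking all 25 profiles: 20 have a profitable deviation, 5 do not.)

20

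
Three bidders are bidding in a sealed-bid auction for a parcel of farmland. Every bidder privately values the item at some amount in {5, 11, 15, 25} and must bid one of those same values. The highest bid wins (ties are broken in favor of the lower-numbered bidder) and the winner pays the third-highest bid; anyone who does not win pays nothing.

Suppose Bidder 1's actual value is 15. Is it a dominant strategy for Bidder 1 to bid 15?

No

Consider the case where Bidder 2 bids 5 and Bidder 3 bids 25.
Truthful bid 15: loses, pays 0, utility 0.
Bid 25 instead: wins, pays 5, utility 15 - 5 = 10.
Since 10 > 0, bidding 25 is strictly better here, so truthful bidding is not dominant.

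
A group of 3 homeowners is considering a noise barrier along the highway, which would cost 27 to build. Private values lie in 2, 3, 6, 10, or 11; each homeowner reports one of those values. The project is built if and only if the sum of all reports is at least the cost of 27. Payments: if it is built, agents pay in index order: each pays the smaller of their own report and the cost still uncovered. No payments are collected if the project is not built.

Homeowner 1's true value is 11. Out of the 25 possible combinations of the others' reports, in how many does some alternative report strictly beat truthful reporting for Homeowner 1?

Others report (6, 11): truth gives 0; report 10 gives 1 > 0. Violating.
Others report (10, 10): truth gives 0; report 10 gives 1 > 0. Violating.
Others report (10, 11): truth gives 0; report 6 gives 5 > 0. Violating.
Others report (11, 6): truth gives 0; report 10 gives 1 > 0. Violating.
Others report (2, 2): truth gives 0; no alternative beats it.
Others report (2, 3): truth gives 0; no alternative beats it.
(Checking all 25 profiles: 6 have a profitable deviation, 19 do not.)

6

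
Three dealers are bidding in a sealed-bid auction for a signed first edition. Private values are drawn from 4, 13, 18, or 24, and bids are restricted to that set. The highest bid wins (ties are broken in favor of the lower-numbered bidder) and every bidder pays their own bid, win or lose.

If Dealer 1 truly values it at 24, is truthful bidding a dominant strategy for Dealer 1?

No

Consider the case where Dealer 2 bids 4 and Dealer 3 bids 4.
Truthful bid 24: wins, pays 24, utility 24 - 24 = 0.
Bid 4 instead: wins, pays 4, utility 24 - 4 = 20.
Since 20 > 0, bidding 4 is strictly better here, so truthful bidding is not dominant.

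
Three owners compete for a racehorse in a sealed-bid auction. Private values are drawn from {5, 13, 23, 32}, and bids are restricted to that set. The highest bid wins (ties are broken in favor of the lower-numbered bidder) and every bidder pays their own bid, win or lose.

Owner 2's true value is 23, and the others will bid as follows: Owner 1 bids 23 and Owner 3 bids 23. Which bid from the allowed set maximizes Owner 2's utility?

5

Bid 5: loses but pays 5, utility -5.
Bid 13: loses but pays 13, utility -13.
Bid 23: loses but pays 23, utility -23.
Bid 32: wins, pays 32, utility 23 - 32 = -9.
The best choice is 5 with utility -5.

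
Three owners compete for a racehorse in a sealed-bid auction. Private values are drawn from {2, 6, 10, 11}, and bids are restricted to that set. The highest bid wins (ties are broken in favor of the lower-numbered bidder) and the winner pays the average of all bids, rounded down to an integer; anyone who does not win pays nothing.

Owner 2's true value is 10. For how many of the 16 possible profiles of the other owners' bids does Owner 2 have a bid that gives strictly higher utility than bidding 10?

6

Others bid (2, 2): truth gives 6; bid 6 gives 7 > 6. Violating.
Others bid (2, 6): truth gives 4; bid 6 gives 6 > 4. Violating.
Others bid (2, 11): truth gives 0; bid 11 gives 2 > 0. Violating.
Others bid (6, 11): truth gives 0; bid 11 gives 1 > 0. Violating.
Others bid (2, 10): truth gives 3; no alternative beats it.
Others bid (6, 2): truth gives 4; no alternative beats it.
(Checking all 16 profiles: 6 have a profitable deviation, 10 do not.)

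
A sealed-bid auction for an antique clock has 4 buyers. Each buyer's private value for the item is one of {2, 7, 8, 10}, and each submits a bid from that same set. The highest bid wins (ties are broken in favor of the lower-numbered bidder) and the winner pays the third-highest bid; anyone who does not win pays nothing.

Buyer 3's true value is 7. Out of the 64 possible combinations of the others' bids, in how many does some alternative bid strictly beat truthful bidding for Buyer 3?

6

Others bid (2, 2, 8): truth gives 0; bid 8 gives 5 > 0. Violating.
Others bid (2, 2, 10): truth gives 0; bid 10 gives 5 > 0. Violating.
Others bid (2, 7, 2): truth gives 0; bid 8 gives 5 > 0. Violating.
Others bid (2, 8, 2): truth gives 0; bid 10 gives 5 > 0. Violating.
Others bid (2, 2, 2): truth gives 5; no alternative beats it.
Others bid (2, 2, 7): truth gives 5; no alternative beats it.
(Checking all 64 profiles: 6 have a profitable deviation, 58 do not.)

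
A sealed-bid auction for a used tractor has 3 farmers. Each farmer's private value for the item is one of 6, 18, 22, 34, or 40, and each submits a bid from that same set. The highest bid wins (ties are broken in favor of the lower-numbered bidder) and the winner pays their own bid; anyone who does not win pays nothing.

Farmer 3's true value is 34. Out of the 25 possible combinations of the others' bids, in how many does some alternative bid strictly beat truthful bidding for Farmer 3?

Others bid (6, 6): truth gives 0; bid 18 gives 16 > 0. Violating.
Others bid (6, 18): truth gives 0; bid 22 gives 12 > 0. Violating.
Others bid (18, 6): truth gives 0; bid 22 gives 12 > 0. Violating.
Others bid (18, 18): truth gives 0; bid 22 gives 12 > 0. Violating.
Others bid (6, 22): truth gives 0; no alternative beats it.
Others bid (6, 34): truth gives 0; no alternative beats it.
(Checking all 25 profiles: 4 have a profitable deviation, 21 do not.)

4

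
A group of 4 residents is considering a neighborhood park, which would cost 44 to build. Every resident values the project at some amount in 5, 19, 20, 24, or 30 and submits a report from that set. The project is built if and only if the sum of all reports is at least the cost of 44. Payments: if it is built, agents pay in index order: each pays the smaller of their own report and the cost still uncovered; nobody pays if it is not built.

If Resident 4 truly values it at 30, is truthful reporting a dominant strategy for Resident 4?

Yes

Check each profile of the others' reports and compare truth against every alternative report.
Others report (5, 5, 5): truth gives 1, best alternative gives 0.
Others report (5, 19, 20): truth gives 30, best alternative gives 30.
Others report (5, 19, 24): truth gives 30, best alternative gives 30.
Others report (5, 19, 30): truth gives 30, best alternative gives 30.
Others report (5, 20, 19): truth gives 30, best alternative gives 30.
Others report (5, 20, 20): truth gives 30, best alternative gives 30.
(Remaining 119 profiles checked similarly; truth is weakly best in each.)
In every case the truthful report is at least as good as any alternative, so it is a dominant strategy.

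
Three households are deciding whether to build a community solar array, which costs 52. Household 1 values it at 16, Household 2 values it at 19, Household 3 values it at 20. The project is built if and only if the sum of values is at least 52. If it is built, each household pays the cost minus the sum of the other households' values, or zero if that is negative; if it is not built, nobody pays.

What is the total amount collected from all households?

Total value 55 ≥ cost 52, so it is built.
Household 1: others sum to 39; max(0, 52 - 39) = 13.
Household 2: others sum to 36; max(0, 52 - 36) = 16.
Household 3: others sum to 35; max(0, 52 - 35) = 17.
Total collected = 13 + 16 + 17 = 46.

46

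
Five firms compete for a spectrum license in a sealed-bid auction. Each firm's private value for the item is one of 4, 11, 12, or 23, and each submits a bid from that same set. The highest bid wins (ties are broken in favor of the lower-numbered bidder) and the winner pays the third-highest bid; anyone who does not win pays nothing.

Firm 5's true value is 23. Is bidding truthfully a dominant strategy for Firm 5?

Yes

Check each profile of the others' bids and compare truth against every alternative bid.
Others bid (4, 4, 4, 12): truth gives 19, best alternative gives 0.
Others bid (4, 4, 12, 4): truth gives 19, best alternative gives 0.
Others bid (4, 12, 4, 4): truth gives 19, best alternative gives 0.
Others bid (12, 4, 4, 4): truth gives 19, best alternative gives 0.
Others bid (4, 4, 11, 12): truth gives 12, best alternative gives 0.
Others bid (4, 4, 12, 11): truth gives 12, best alternative gives 0.
(Remaining 250 profiles checked similarly; truth is weakly best in each.)
In every case the truthful bid is at least as good as any alternative, so it is a dominant strategy.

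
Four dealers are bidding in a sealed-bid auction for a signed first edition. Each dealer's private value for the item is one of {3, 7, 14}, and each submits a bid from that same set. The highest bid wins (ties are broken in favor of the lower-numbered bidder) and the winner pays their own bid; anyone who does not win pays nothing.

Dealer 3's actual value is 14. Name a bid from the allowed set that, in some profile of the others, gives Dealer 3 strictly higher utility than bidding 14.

Suppose Dealer 1 bids 3, Dealer 2 bids 3 and Dealer 4 bids 3.
Bid 14: wins, pays 14, utility 14 - 14 = 0.
Bid 7: wins, pays 7, utility 14 - 7 = 7.
So bidding 7 beats truth here (7 > 0).

7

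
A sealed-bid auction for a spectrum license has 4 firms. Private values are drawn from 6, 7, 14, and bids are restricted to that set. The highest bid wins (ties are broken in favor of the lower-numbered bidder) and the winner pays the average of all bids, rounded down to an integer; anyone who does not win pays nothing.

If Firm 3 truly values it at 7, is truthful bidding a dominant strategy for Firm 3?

Check each profile of the others' bids and compare truth against every alternative bid.
Others bid (6, 6, 6): truth gives 1, best alternative gives 0.
Others bid (6, 6, 7): truth gives 1, best alternative gives 0.
Others bid (6, 6, 14): truth gives 0, best alternative gives 0.
Others bid (6, 7, 6): truth gives 0, best alternative gives 0.
Others bid (6, 7, 7): truth gives 0, best alternative gives 0.
Others bid (6, 7, 14): truth gives 0, best alternative gives 0.
(Remaining 21 profiles checked similarly; truth is weakly best in each.)
In every case the truthful bid is at least as good as any alternative, so it is a dominant strategy.

Yes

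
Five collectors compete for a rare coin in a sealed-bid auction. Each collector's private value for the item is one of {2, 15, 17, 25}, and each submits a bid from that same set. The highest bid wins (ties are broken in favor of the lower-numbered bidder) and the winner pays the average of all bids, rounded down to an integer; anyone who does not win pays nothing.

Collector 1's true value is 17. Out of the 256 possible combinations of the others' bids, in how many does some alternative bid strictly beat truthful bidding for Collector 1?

77

Others bid (2, 2, 2, 2): truth gives 12; bid 2 gives 15 > 12. Violating.
Others bid (2, 2, 2, 25): truth gives 0; bid 25 gives 6 > 0. Violating.
Others bid (2, 2, 15, 15): truth gives 7; bid 15 gives 8 > 7. Violating.
Others bid (2, 2, 15, 25): truth gives 0; bid 25 gives 4 > 0. Violating.
Others bid (2, 2, 2, 15): truth gives 10; no alternative beats it.
Others bid (2, 2, 2, 17): truth gives 9; no alternative beats it.
(Checking all 256 profiles: 77 have a profitable deviation, 179 do not.)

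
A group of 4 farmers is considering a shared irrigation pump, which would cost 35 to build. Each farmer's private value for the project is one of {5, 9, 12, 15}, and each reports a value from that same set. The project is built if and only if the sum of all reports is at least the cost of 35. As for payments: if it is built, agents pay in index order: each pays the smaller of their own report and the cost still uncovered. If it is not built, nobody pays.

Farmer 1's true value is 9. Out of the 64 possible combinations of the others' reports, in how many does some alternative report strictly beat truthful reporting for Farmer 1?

35

Others report (5, 12, 15): truth gives 0; report 5 gives 4 > 0. Violating.
Others report (5, 15, 12): truth gives 0; report 5 gives 4 > 0. Violating.
Others report (5, 15, 15): truth gives 0; report 5 gives 4 > 0. Violating.
Others report (9, 9, 12): truth gives 0; report 5 gives 4 > 0. Violating.
Others report (5, 5, 5): truth gives 0; no alternative beats it.
Others report (5, 5, 9): truth gives 0; no alternative beats it.
(Checking all 64 profiles: 35 have a profitable deviation, 29 do not.)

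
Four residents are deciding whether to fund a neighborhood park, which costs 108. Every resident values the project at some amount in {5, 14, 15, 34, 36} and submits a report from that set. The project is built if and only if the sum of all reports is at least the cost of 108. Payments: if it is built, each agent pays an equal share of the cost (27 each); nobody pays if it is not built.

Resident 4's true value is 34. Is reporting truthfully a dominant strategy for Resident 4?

Consider the case where Resident 1 reports 5, Resident 2 reports 34 and Resident 3 reports 34.
Truthful report 34: project not built, utility 0.
Report 36 instead: project built, pays 27, utility 34 - 27 = 7.
Since 7 > 0, reporting 36 is strictly better here, so truthful reporting is not dominant.

No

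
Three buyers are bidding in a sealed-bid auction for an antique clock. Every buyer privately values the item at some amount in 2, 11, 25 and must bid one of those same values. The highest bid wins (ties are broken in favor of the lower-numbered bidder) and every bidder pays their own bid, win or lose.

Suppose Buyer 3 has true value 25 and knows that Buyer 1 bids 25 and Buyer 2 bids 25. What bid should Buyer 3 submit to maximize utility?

2

Bid 2: loses but pays 2, utility -2.
Bid 11: loses but pays 11, utility -11.
Bid 25: loses but pays 25, utility -25.
The best choice is 2 with utility -2.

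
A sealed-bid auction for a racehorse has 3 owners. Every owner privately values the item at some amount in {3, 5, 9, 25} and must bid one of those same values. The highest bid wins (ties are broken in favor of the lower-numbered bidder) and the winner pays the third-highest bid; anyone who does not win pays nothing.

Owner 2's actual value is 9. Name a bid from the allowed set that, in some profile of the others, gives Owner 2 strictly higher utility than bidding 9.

25

Suppose Owner 1 bids 3 and Owner 3 bids 25.
Bid 9: loses, pays 0, utility 0.
Bid 25: wins, pays 3, utility 9 - 3 = 6.
So bidding 25 beats truth here (6 > 0).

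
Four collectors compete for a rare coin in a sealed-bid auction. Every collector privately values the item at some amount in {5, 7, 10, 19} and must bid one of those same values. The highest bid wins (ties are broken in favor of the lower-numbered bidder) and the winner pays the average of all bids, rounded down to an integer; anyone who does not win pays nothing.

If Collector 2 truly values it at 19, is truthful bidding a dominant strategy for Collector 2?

No

Consider the case where Collector 1 bids 5, Collector 3 bids 5 and Collector 4 bids 5.
Truthful bid 19: wins, pays 8, utility 19 - 8 = 11.
Bid 7 instead: wins, pays 5, utility 19 - 5 = 14.
Since 14 > 11, bidding 7 is strictly better here, so truthful bidding is not dominant.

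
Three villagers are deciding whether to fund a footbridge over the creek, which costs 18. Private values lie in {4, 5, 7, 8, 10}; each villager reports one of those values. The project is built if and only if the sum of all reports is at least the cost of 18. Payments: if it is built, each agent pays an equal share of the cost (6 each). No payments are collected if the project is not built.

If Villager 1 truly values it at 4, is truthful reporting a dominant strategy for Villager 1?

Check each profile of the others' reports and compare truth against every alternative report.
Others report (5, 8): truth gives 0, best alternative gives -2.
Others report (8, 5): truth gives 0, best alternative gives -2.
Others report (4, 10): truth gives -2, best alternative gives -2.
Others report (5, 10): truth gives -2, best alternative gives -2.
Others report (7, 7): truth gives -2, best alternative gives -2.
Others report (7, 8): truth gives -2, best alternative gives -2.
(Remaining 19 profiles checked similarly; truth is weakly best in each.)
In every case the truthful report is at least as good as any alternative, so it is a dominant strategy.

Yes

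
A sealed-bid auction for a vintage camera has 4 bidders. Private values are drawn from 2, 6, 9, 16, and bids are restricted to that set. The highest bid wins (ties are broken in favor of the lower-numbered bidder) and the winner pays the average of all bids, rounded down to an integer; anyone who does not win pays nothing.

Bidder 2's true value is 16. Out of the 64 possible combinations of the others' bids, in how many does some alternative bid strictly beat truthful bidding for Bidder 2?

18

Others bid (2, 2, 2): truth gives 11; bid 6 gives 13 > 11. Violating.
Others bid (2, 2, 6): truth gives 10; bid 6 gives 12 > 10. Violating.
Others bid (2, 2, 9): truth gives 9; bid 9 gives 11 > 9. Violating.
Others bid (2, 6, 2): truth gives 10; bid 6 gives 12 > 10. Violating.
Others bid (2, 2, 16): truth gives 7; no alternative beats it.
Others bid (2, 6, 16): truth gives 6; no alternative beats it.
(Checking all 64 profiles: 18 have a profitable deviation, 46 do not.)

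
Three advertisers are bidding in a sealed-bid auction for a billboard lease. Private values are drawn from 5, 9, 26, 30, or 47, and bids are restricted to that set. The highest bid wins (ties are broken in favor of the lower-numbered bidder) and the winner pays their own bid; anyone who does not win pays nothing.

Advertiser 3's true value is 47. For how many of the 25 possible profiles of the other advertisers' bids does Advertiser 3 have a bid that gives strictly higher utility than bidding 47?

Others bid (5, 5): truth gives 0; bid 9 gives 38 > 0. Violating.
Others bid (5, 9): truth gives 0; bid 26 gives 21 > 0. Violating.
Others bid (5, 26): truth gives 0; bid 30 gives 17 > 0. Violating.
Others bid (9, 5): truth gives 0; bid 26 gives 21 > 0. Violating.
Others bid (5, 30): truth gives 0; no alternative beats it.
Others bid (5, 47): truth gives 0; no alternative beats it.
(Checking all 25 profiles: 9 have a profitable deviation, 16 do not.)

9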